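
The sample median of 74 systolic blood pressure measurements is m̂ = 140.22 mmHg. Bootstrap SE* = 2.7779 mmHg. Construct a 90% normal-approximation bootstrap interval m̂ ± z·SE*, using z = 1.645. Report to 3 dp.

(135.650, 144.790)

Margin = 1.645 × 2.7779 = 4.5696
Interval: 140.22 ± 4.5696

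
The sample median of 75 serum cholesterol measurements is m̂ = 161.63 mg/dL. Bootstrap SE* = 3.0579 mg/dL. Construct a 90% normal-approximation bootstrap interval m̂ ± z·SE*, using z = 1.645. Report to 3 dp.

(156.600, 166.660)

Margin = 1.645 × 3.0579 = 5.0302
Interval: 161.63 ± 5.0302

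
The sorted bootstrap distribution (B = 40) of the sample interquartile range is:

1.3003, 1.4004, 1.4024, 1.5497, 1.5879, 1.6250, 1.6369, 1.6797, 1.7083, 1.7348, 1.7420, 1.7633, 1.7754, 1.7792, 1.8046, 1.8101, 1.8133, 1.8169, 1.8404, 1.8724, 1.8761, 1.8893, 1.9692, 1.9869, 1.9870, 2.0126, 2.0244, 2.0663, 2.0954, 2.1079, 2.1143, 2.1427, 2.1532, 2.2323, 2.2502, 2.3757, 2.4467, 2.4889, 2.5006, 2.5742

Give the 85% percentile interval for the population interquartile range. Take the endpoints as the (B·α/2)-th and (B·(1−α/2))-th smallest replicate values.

α = 0.15; lower rank = 40 × 0.075 = 3; upper rank = 40 × 0.925 = 37.
The 3rd smallest replicate is 1.4024; the 37th is 2.4467.

(1.4024, 2.4467)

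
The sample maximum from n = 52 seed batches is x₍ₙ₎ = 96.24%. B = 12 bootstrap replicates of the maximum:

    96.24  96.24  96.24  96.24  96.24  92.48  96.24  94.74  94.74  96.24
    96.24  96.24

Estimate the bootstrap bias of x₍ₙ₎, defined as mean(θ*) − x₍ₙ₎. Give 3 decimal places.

bias = −0.563

mean(θ*) = (96.24 + 96.24 + 96.24 + 96.24 + 96.24 + 92.48 + 96.24 + 94.74 + 94.74 + 96.24 + 96.24 + 96.24) / 12 = 95.6767
bias = 95.6767 − 96.24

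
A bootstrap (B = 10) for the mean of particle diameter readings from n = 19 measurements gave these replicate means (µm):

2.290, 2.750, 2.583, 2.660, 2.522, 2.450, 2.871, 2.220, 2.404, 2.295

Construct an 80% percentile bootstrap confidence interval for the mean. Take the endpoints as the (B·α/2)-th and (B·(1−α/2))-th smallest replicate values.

(2.220, 2.750)

Sorted replicates: 2.220, 2.290, 2.295, 2.404, 2.450, 2.522, 2.583, 2.660, 2.750, 2.871
α = 0.20; lower rank = 10 × 0.100 = 1; upper rank = 10 × 0.900 = 9.
The 1st smallest replicate is 2.220; the 9th is 2.750.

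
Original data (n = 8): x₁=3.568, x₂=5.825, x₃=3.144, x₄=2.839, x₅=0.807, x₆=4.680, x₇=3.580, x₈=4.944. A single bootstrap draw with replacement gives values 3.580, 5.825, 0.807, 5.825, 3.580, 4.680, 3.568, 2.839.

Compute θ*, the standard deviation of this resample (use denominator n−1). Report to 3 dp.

θ* = 1.647

Mean = 3.8380; sum of squared deviations = 18.9963
s² = 18.9963 / 7 = 2.7138
s = √2.7138 = 1.647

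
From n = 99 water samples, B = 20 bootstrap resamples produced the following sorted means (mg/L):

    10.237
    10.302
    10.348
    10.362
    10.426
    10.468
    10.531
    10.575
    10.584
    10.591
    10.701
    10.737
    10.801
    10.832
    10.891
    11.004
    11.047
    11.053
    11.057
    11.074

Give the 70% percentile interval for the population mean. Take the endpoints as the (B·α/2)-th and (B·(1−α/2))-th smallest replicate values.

α = 0.30; lower rank = 20 × 0.150 = 3; upper rank = 20 × 0.850 = 17.
The 3rd smallest replicate is 10.348; the 17th is 11.047.

(10.348, 11.047)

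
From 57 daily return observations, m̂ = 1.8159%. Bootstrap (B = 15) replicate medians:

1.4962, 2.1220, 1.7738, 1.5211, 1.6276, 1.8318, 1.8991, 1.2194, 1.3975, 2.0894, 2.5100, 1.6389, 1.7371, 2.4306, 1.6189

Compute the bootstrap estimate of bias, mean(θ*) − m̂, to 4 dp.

bias = −0.0217

mean(θ*) = (1.4962 + 2.1220 + 1.7738 + 1.5211 + 1.6276 + 1.8318 + 1.8991 + 1.2194 + 1.3975 + 2.0894 + 2.5100 + 1.6389 + 1.7371 + 2.4306 + 1.6189) / 15 = 1.79423
bias = 1.79423 − 1.8159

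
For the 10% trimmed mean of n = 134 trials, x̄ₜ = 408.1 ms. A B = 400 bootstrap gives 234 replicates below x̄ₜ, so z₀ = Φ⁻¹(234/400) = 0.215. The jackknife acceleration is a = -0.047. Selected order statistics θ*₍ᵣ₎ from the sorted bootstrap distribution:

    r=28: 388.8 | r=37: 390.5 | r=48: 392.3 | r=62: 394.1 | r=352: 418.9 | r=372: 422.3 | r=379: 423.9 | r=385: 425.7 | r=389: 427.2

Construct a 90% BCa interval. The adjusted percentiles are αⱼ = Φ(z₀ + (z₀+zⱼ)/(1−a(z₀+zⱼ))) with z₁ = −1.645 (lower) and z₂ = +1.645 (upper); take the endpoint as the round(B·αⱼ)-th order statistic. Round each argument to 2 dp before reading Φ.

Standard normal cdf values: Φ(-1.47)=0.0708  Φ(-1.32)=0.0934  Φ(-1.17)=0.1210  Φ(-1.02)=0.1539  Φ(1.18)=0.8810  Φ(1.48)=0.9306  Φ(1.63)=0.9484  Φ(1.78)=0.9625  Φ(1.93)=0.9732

(390.5, 427.2)

Lower: z₀ + z₁ = 0.215 + (-1.645) = -1.430; 1 − a(z₀+z₁) = 1 − (-0.047)(-1.430) = 0.9328; argument = 0.215 + (-1.430)/0.9328 = -1.3180 → -1.32.
α₁ = Φ(-1.32) = 0.0934; rank = round(400 × 0.0934) = 37; θ*₍37₎ = 390.5.
Upper: z₀ + z₂ = 1.860; 1 − a(z₀+z₂) = 1.0874; argument = 1.9255 → 1.93; α₂ = 0.9732; rank = 389; θ*₍389₎ = 427.2.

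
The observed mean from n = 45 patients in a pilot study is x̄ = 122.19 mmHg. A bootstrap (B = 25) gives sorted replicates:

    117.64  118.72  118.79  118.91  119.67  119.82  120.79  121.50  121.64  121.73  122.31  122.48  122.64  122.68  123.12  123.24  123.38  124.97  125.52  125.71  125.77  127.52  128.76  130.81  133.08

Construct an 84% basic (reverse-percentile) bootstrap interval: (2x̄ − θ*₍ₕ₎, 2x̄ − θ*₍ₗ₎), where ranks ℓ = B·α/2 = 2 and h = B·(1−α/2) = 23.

Percentile endpoints at ranks 2 and 23: θ*₍2₎ = 118.72, θ*₍23₎ = 128.76.
Basic interval reflects these around x̄:
  lower = 2 × 122.19 − 128.76 = 115.62
  upper = 2 × 122.19 − 118.72 = 125.66

(115.62, 125.66)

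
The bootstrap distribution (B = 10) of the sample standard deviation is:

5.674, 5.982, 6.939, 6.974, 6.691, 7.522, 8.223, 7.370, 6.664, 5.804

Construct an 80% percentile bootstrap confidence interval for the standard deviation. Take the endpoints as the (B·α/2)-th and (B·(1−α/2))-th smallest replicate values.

(5.674, 7.522)

Sorted replicates: 5.674, 5.804, 5.982, 6.664, 6.691, 6.939, 6.974, 7.370, 7.522, 8.223
α = 0.20; lower rank = 10 × 0.100 = 1; upper rank = 10 × 0.900 = 9.
The 1st smallest replicate is 5.674; the 9th is 7.522.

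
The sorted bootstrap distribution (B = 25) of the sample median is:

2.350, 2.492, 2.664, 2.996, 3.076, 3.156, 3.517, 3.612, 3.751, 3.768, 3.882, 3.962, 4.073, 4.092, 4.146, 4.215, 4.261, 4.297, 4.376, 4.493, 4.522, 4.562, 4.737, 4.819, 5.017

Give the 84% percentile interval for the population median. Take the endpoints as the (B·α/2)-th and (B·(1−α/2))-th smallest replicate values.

(2.492, 4.737)

α = 0.16; lower rank = 25 × 0.080 = 2; upper rank = 25 × 0.920 = 23.
The 2nd smallest replicate is 2.492; the 23rd is 4.737.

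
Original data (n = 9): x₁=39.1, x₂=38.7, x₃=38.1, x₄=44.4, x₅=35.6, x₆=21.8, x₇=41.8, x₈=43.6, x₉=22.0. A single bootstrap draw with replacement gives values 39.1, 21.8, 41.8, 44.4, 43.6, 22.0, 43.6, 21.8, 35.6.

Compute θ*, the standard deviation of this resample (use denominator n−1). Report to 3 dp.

θ* = 10.106

Mean = 34.8556; sum of squared deviations = 816.9822
s² = 816.9822 / 8 = 102.1228
s = √102.1228 = 10.106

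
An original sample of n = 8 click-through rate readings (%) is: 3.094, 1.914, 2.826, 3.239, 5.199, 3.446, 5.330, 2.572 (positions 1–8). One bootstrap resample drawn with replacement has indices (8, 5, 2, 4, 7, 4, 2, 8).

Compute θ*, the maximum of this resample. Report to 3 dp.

Resample values: 2.572, 5.199, 1.914, 3.239, 5.330, 3.239, 1.914, 2.572.
Maximum = 5.330

θ* = 5.330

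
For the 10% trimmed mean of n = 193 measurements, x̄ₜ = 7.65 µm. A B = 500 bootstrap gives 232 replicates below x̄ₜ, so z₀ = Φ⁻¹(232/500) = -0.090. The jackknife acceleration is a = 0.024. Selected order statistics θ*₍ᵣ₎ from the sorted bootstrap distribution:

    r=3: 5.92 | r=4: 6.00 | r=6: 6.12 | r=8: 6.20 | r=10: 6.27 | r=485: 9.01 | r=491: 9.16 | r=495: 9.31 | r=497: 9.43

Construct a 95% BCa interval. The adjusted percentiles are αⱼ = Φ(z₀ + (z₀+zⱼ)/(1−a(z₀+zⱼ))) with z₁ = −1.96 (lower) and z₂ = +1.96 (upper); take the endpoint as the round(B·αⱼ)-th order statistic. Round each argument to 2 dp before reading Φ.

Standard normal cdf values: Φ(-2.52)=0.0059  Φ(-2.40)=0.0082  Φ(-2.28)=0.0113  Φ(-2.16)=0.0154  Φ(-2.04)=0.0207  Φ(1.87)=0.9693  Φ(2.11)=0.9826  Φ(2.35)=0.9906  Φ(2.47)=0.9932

(6.27, 9.01)

Lower: z₀ + z₁ = -0.090 + (-1.960) = -2.050; 1 − a(z₀+z₁) = 1 − (0.024)(-2.050) = 1.0492; argument = -0.090 + (-2.050)/1.0492 = -2.0439 → -2.04.
α₁ = Φ(-2.04) = 0.0207; rank = round(500 × 0.0207) = 10; θ*₍10₎ = 6.27.
Upper: z₀ + z₂ = 1.870; 1 − a(z₀+z₂) = 0.9551; argument = 1.8679 → 1.87; α₂ = 0.9693; rank = 485; θ*₍485₎ = 9.01.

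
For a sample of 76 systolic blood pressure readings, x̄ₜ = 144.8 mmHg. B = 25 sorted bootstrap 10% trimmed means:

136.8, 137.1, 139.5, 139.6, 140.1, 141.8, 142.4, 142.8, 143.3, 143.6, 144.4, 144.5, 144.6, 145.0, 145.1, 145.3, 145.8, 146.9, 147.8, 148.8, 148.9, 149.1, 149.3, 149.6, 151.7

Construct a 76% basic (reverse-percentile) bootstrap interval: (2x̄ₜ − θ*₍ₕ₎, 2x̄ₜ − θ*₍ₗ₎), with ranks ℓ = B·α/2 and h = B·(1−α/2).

(140.5, 150.1)

Percentile endpoints at ranks 3 and 22: θ*₍3₎ = 139.5, θ*₍22₎ = 149.1.
Basic interval reflects these around x̄ₜ:
  lower = 2 × 144.8 − 149.1 = 140.5
  upper = 2 × 144.8 − 139.5 = 150.1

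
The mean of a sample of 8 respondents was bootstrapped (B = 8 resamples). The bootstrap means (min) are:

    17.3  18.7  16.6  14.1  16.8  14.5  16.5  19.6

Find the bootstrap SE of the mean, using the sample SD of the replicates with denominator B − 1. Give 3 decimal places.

SE* = 1.867

Bootstrap SE is the standard deviation of the 8 replicate means.
Mean of replicates: (17.3 + 18.7 + 16.6 + 14.1 + 16.8 + 14.5 + 16.5 + 19.6) / 8 = 134.1000 / 8 = 16.7625
Sum of squared deviations: (+0.5375)² + (+1.9375)² + (−0.1625)² + (−2.6625)² + (+0.0375)² + (−2.2625)² + (−0.2625)² + (+2.8375)² = 24.3988
Variance = 24.3988 / 7 = 3.4855
SE* = √3.4855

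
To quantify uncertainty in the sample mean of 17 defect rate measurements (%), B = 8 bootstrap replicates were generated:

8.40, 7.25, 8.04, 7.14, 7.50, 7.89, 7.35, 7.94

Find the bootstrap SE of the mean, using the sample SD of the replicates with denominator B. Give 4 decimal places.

Bootstrap SE is the standard deviation of the 8 replicate means.
Mean of replicates: (8.40 + 7.25 + 8.04 + 7.14 + 7.50 + 7.89 + 7.35 + 7.94) / 8 = 61.51000 / 8 = 7.68875
Sum of squared deviations: (+0.71125)² + (−0.43875)² + (+0.35125)² + (−0.54875)² + (−0.18875)² + (+0.20125)² + (−0.33875)² + (+0.25125)² = 1.37689
Variance = 1.37689 / 8 = 0.17211
SE* = √0.17211

SE* = 0.4149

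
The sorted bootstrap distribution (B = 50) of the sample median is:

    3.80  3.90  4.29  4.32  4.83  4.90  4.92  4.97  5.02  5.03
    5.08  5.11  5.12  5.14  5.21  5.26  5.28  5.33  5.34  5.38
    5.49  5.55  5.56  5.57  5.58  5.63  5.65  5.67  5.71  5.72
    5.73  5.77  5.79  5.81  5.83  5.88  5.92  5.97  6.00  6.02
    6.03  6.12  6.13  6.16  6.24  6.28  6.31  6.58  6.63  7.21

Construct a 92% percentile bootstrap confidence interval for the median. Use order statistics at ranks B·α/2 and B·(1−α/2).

(3.90, 6.58)

α = 0.08; lower rank = 50 × 0.040 = 2; upper rank = 50 × 0.960 = 48.
The 2nd smallest replicate is 3.90; the 48th is 6.58.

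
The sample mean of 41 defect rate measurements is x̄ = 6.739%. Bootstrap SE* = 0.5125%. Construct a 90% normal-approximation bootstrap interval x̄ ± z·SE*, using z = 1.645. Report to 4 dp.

Margin = 1.645 × 0.5125 = 0.84306
Interval: 6.739 ± 0.84306

(5.8959, 7.5821)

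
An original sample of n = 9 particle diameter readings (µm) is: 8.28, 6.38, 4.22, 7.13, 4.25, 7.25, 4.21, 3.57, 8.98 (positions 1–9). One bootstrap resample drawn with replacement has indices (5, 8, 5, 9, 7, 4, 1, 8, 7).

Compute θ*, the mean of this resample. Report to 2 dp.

Resample values: 4.25, 3.57, 4.25, 8.98, 4.21, 7.13, 8.28, 3.57, 4.21.
Mean = (4.25 + 3.57 + 4.25 + 8.98 + 4.21 + 7.13 + 8.28 + 3.57 + 4.21) / 9 = 48.450 / 9 = 5.38

θ* = 5.38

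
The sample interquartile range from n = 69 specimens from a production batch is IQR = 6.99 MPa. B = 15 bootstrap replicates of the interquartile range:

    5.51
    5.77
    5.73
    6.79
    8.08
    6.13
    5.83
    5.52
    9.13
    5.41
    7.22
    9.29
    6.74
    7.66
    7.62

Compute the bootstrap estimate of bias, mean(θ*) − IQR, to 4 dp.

bias = −0.1613

mean(θ*) = (5.51 + 5.77 + 5.73 + 6.79 + 8.08 + 6.13 + 5.83 + 5.52 + 9.13 + 5.41 + 7.22 + 9.29 + 6.74 + 7.66 + 7.62) / 15 = 6.82867
bias = 6.82867 − 6.99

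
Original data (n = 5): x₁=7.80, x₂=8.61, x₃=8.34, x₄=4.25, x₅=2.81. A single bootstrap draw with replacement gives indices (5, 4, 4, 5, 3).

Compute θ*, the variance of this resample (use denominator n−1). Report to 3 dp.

θ* = 5.146

Resample values: 2.81, 4.25, 4.25, 2.81, 8.34.
Mean = 4.4920; sum of squared deviations = 20.5825
s² = 20.5825 / 4 = 5.1456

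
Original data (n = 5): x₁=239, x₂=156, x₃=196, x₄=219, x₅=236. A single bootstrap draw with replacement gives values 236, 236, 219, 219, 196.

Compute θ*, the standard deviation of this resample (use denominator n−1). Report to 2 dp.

θ* = 16.45

Mean = 221.2000; sum of squared deviations = 1082.8000
s² = 1082.8000 / 4 = 270.7000
s = √270.7000 = 16.45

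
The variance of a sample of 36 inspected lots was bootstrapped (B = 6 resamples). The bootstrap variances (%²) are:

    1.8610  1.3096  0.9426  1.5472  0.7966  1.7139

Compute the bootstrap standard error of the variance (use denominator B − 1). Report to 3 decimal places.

SE* = 0.426

Bootstrap SE is the standard deviation of the 6 replicate variances.
Mean of replicates: (1.8610 + 1.3096 + 0.9426 + 1.5472 + 0.7966 + 1.7139) / 6 = 8.17090 / 6 = 1.36182
Sum of squared deviations: (+0.49918)² + (−0.05222)² + (−0.41922)² + (+0.18538)² + (−0.56522)² + (+0.35208)² = 0.90545
Variance = 0.90545 / 5 = 0.18109
SE* = √0.18109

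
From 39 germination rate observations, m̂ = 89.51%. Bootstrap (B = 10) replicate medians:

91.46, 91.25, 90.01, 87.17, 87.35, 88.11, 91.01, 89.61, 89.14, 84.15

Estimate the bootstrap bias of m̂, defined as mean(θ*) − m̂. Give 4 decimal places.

bias = −0.5840

mean(θ*) = (91.46 + 91.25 + 90.01 + 87.17 + 87.35 + 88.11 + 91.01 + 89.61 + 89.14 + 84.15) / 10 = 88.92600
bias = 88.92600 − 89.51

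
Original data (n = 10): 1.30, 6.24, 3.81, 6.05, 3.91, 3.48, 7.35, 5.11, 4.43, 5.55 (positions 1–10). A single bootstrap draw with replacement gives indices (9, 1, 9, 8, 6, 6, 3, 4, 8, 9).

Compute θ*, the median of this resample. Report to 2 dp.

Resample values: 4.43, 1.30, 4.43, 5.11, 3.48, 3.48, 3.81, 6.05, 5.11, 4.43.
Sorted: 1.30, 3.48, 3.48, 3.81, 4.43, 4.43, 4.43, 5.11, 5.11, 6.05
Median = average of the two middle values = 4.43

θ* = 4.43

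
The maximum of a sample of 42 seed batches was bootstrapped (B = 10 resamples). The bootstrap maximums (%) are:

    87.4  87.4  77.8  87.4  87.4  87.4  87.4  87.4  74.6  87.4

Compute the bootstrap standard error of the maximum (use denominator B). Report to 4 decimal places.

SE* = 4.5368

Bootstrap SE is the standard deviation of the 10 replicate maximums.
Mean of replicates: (87.4 + 87.4 + 77.8 + 87.4 + 87.4 + 87.4 + 87.4 + 87.4 + 74.6 + 87.4) / 10 = 851.60000 / 10 = 85.16000
Sum of squared deviations: (+2.24000)² + (+2.24000)² + (−7.36000)² + (+2.24000)² + (+2.24000)² + (+2.24000)² + (+2.24000)² + (+2.24000)² + (−10.56000)² + (+2.24000)² = 205.82400
Variance = 205.82400 / 10 = 20.58240
SE* = √20.58240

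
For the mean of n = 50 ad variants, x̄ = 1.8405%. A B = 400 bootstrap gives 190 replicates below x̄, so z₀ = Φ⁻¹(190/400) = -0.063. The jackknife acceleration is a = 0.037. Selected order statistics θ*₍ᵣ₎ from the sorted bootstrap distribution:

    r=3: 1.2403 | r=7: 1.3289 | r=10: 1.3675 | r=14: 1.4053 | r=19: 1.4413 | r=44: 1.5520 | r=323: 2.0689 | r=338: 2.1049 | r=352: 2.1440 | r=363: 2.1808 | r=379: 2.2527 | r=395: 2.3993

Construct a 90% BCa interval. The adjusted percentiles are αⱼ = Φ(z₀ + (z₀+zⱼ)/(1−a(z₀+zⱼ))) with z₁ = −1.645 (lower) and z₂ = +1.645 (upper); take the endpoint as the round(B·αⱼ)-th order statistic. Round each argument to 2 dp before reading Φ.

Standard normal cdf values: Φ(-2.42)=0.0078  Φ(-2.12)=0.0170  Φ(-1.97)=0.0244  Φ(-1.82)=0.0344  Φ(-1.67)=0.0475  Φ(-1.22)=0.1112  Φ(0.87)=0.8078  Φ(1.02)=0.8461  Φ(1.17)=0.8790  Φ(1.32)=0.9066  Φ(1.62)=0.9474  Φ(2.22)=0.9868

(1.4413, 2.2527)

Lower: z₀ + z₁ = -0.063 + (-1.645) = -1.708; 1 − a(z₀+z₁) = 1 − (0.037)(-1.708) = 1.0632; argument = -0.063 + (-1.708)/1.0632 = -1.6695 → -1.67.
α₁ = Φ(-1.67) = 0.0475; rank = round(400 × 0.0475) = 19; θ*₍19₎ = 1.4413.
Upper: z₀ + z₂ = 1.582; 1 − a(z₀+z₂) = 0.9415; argument = 1.6174 → 1.62; α₂ = 0.9474; rank = 379; θ*₍379₎ = 2.2527.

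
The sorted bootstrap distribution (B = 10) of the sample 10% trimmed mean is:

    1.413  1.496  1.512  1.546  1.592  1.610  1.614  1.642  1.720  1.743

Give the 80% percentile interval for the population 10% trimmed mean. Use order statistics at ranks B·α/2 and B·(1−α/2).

(1.413, 1.720)

α = 0.20; lower rank = 10 × 0.100 = 1; upper rank = 10 × 0.900 = 9.
The 1st smallest replicate is 1.413; the 9th is 1.720.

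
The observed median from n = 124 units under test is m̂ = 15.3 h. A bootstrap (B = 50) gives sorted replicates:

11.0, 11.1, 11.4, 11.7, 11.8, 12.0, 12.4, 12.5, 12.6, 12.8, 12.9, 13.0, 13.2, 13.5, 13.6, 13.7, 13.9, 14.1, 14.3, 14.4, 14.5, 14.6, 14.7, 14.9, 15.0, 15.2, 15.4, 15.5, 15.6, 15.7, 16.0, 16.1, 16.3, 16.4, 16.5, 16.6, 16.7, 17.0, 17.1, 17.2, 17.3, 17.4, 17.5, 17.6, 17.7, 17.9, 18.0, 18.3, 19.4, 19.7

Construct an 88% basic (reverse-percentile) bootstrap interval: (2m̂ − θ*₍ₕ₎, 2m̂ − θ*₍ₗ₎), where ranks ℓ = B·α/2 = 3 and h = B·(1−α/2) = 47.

Percentile endpoints at ranks 3 and 47: θ*₍3₎ = 11.4, θ*₍47₎ = 18.0.
Basic interval reflects these around m̂:
  lower = 2 × 15.3 − 18.0 = 12.6
  upper = 2 × 15.3 − 11.4 = 19.2

(12.6, 19.2)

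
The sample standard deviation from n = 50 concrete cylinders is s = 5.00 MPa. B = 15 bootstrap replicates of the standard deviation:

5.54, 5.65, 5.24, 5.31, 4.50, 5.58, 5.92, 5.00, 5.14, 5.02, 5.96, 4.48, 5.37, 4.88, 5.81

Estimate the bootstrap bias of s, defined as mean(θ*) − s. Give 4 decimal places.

bias = +0.2933

mean(θ*) = (5.54 + 5.65 + 5.24 + 5.31 + 4.50 + 5.58 + 5.92 + 5.00 + 5.14 + 5.02 + 5.96 + 4.48 + 5.37 + 4.88 + 5.81) / 15 = 5.29333
bias = 5.29333 − 5.00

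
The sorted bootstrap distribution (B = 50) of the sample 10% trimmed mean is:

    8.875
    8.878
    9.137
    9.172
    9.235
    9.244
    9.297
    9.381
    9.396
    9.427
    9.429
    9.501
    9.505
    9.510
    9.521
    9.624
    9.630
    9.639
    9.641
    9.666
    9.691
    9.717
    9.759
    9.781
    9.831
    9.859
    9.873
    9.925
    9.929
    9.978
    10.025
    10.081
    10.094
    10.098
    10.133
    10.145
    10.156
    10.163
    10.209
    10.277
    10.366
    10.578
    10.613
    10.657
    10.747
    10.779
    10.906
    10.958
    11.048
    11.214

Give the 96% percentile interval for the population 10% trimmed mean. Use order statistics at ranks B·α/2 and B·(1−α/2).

(8.875, 11.048)

α = 0.04; lower rank = 50 × 0.020 = 1; upper rank = 50 × 0.980 = 49.
The 1st smallest replicate is 8.875; the 49th is 11.048.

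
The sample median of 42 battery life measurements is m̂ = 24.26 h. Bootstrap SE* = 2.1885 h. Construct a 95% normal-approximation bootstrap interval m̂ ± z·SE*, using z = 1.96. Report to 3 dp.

Margin = 1.96 × 2.1885 = 4.2895
Interval: 24.26 ± 4.2895

(19.971, 28.549)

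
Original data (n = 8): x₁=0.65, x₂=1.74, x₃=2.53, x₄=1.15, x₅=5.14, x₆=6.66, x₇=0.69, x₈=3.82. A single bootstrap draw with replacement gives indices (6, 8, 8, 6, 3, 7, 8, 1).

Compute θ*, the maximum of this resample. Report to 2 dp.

θ* = 6.66

Resample values: 6.66, 3.82, 3.82, 6.66, 2.53, 0.69, 3.82, 0.65.
Maximum = 6.66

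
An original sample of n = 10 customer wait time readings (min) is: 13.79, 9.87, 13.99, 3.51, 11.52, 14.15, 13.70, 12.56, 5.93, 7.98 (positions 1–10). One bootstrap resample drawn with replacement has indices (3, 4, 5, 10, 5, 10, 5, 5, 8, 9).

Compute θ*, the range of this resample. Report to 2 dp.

Resample values: 13.99, 3.51, 11.52, 7.98, 11.52, 7.98, 11.52, 11.52, 12.56, 5.93.
Range = 13.99 − 3.51 = 10.48

θ* = 10.48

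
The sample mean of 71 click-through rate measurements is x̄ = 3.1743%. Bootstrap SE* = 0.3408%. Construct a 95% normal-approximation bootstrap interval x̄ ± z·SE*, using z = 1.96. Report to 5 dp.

Margin = 1.96 × 0.3408 = 0.667968
Interval: 3.1743 ± 0.667968

(2.50633, 3.84227)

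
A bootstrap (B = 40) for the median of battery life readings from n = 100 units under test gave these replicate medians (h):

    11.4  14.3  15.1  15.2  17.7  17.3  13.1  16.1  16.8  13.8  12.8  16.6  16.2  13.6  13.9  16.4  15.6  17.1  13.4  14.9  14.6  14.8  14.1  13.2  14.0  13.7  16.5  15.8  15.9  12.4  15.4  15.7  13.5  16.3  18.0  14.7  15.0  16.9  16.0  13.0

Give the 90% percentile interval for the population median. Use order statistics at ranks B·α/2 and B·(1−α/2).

(12.4, 17.3)

Sorted replicates: 11.4, 12.4, 12.8, 13.0, 13.1, 13.2, 13.4, 13.5, 13.6, 13.7, 13.8, 13.9, 14.0, 14.1, 14.3, 14.6, 14.7, 14.8, 14.9, 15.0, 15.1, 15.2, 15.4, 15.6, 15.7, 15.8, 15.9, 16.0, 16.1, 16.2, 16.3, 16.4, 16.5, 16.6, 16.8, 16.9, 17.1, 17.3, 17.7, 18.0
α = 0.10; lower rank = 40 × 0.050 = 2; upper rank = 40 × 0.950 = 38.
The 2nd smallest replicate is 12.4; the 38th is 17.3.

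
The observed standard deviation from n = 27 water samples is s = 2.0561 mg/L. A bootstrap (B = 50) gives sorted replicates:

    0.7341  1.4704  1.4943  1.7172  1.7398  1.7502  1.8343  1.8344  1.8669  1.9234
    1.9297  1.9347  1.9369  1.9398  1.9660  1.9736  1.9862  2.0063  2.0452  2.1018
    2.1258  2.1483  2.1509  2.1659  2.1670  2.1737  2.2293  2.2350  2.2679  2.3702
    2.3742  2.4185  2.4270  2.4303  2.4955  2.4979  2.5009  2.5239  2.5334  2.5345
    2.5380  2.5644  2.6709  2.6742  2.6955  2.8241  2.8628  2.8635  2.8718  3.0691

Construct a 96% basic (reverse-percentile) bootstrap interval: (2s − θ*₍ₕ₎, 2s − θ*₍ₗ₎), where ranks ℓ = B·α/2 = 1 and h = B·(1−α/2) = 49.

(1.2404, 3.3781)

Percentile endpoints at ranks 1 and 49: θ*₍1₎ = 0.7341, θ*₍49₎ = 2.8718.
Basic interval reflects these around s:
  lower = 2 × 2.0561 − 2.8718 = 1.2404
  upper = 2 × 2.0561 − 0.7341 = 3.3781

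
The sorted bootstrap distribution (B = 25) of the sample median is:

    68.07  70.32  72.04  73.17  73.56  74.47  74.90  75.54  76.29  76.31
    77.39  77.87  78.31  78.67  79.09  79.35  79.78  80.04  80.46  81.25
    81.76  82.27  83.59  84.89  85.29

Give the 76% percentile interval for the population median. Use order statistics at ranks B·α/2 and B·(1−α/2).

(72.04, 82.27)

α = 0.24; lower rank = 25 × 0.120 = 3; upper rank = 25 × 0.880 = 22.
The 3rd smallest replicate is 72.04; the 22nd is 82.27.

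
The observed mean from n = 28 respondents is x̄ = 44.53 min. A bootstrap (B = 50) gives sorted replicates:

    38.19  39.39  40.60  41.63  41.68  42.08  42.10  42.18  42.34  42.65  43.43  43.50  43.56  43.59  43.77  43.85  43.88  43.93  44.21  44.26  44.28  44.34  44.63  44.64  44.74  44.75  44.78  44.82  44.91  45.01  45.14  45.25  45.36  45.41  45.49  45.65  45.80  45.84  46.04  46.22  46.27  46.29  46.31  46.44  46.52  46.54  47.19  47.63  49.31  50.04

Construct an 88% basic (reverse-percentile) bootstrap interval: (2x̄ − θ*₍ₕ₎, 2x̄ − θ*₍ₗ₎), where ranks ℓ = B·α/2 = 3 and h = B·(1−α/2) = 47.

Percentile endpoints at ranks 3 and 47: θ*₍3₎ = 40.60, θ*₍47₎ = 47.19.
Basic interval reflects these around x̄:
  lower = 2 × 44.53 − 47.19 = 41.87
  upper = 2 × 44.53 − 40.60 = 48.46

(41.87, 48.46)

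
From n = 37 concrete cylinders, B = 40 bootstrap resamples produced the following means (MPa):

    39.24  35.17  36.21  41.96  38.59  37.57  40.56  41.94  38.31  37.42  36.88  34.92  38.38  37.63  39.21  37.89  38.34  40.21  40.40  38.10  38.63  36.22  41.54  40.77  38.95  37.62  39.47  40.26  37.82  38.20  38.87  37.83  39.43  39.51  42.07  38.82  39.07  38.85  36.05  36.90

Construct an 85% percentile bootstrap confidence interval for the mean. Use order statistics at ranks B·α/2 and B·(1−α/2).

Sorted replicates: 34.92, 35.17, 36.05, 36.21, 36.22, 36.88, 36.90, 37.42, 37.57, 37.62, 37.63, 37.82, 37.83, 37.89, 38.10, 38.20, 38.31, 38.34, 38.38, 38.59, 38.63, 38.82, 38.85, 38.87, 38.95, 39.07, 39.21, 39.24, 39.43, 39.47, 39.51, 40.21, 40.26, 40.40, 40.56, 40.77, 41.54, 41.94, 41.96, 42.07
α = 0.15; lower rank = 40 × 0.075 = 3; upper rank = 40 × 0.925 = 37.
The 3rd smallest replicate is 36.05; the 37th is 41.54.

(36.05, 41.54)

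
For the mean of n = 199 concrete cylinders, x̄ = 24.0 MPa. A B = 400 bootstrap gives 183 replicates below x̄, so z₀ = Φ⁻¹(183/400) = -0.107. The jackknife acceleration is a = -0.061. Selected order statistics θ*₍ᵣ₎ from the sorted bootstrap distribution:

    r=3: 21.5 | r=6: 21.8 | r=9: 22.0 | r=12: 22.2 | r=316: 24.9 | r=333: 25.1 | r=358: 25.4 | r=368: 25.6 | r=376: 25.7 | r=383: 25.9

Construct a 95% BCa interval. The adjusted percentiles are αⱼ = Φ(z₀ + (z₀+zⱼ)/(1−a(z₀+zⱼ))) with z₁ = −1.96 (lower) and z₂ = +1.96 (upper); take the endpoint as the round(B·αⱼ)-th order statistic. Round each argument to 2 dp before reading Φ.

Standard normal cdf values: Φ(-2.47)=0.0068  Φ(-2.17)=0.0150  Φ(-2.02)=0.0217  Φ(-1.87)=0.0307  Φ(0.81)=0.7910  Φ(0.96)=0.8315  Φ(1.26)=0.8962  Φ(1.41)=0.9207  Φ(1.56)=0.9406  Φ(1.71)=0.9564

Lower: z₀ + z₁ = -0.107 + (-1.960) = -2.067; 1 − a(z₀+z₁) = 1 − (-0.061)(-2.067) = 0.8739; argument = -0.107 + (-2.067)/0.8739 = -2.4722 → -2.47.
α₁ = Φ(-2.47) = 0.0068; rank = round(400 × 0.0068) = 3; θ*₍3₎ = 21.5.
Upper: z₀ + z₂ = 1.853; 1 − a(z₀+z₂) = 1.1130; argument = 1.5578 → 1.56; α₂ = 0.9406; rank = 376; θ*₍376₎ = 25.7.

(21.5, 25.7)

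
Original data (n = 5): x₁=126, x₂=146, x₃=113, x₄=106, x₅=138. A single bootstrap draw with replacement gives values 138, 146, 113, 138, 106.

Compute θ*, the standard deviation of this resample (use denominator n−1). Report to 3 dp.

θ* = 17.556

Mean = 128.2000; sum of squared deviations = 1232.8000
s² = 1232.8000 / 4 = 308.2000
s = √308.2000 = 17.556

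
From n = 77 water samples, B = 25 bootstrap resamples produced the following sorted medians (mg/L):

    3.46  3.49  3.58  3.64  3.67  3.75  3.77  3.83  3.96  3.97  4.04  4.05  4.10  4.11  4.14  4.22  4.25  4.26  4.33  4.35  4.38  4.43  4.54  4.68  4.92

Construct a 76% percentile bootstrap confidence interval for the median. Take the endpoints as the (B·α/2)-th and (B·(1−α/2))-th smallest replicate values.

α = 0.24; lower rank = 25 × 0.120 = 3; upper rank = 25 × 0.880 = 22.
The 3rd smallest replicate is 3.58; the 22nd is 4.43.

(3.58, 4.43)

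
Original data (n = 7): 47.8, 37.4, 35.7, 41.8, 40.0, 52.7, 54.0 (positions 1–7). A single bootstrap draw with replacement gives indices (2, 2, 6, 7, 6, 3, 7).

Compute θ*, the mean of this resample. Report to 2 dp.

θ* = 46.27

Resample values: 37.4, 37.4, 52.7, 54.0, 52.7, 35.7, 54.0.
Mean = (37.4 + 37.4 + 52.7 + 54.0 + 52.7 + 35.7 + 54.0) / 7 = 323.90 / 7 = 46.27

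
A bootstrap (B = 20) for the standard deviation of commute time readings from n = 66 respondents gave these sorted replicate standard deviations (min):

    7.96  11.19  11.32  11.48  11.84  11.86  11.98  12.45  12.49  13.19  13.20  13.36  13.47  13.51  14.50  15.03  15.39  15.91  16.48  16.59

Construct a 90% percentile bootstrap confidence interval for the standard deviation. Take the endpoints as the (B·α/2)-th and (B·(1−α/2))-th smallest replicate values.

α = 0.10; lower rank = 20 × 0.050 = 1; upper rank = 20 × 0.950 = 19.
The 1st smallest replicate is 7.96; the 19th is 16.48.

(7.96, 16.48)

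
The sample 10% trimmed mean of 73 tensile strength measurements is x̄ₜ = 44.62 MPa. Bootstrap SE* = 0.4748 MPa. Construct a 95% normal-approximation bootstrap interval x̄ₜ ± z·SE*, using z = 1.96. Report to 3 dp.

Margin = 1.96 × 0.4748 = 0.9306
Interval: 44.62 ± 0.9306

(43.689, 45.551)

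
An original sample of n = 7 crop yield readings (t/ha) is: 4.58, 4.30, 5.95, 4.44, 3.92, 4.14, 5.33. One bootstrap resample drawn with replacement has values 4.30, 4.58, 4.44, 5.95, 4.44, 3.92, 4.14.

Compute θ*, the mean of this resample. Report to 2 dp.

Mean = (4.30 + 4.58 + 4.44 + 5.95 + 4.44 + 3.92 + 4.14) / 7 = 31.770 / 7 = 4.54

θ* = 4.54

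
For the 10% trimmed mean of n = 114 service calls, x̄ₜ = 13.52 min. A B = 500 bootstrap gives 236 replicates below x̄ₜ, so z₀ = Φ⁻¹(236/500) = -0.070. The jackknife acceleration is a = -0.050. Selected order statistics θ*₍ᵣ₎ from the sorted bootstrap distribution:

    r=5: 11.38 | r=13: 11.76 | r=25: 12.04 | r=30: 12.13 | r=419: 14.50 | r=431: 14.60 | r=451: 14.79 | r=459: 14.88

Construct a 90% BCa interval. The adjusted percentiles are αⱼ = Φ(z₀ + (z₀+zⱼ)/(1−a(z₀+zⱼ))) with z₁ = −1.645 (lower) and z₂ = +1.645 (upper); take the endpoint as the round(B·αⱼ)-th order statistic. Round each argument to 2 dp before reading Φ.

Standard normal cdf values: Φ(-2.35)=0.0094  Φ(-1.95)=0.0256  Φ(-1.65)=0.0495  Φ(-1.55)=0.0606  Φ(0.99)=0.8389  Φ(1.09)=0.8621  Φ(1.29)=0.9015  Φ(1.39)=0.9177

Lower: z₀ + z₁ = -0.070 + (-1.645) = -1.715; 1 − a(z₀+z₁) = 1 − (-0.050)(-1.715) = 0.9143; argument = -0.070 + (-1.715)/0.9143 = -1.9459 → -1.95.
α₁ = Φ(-1.95) = 0.0256; rank = round(500 × 0.0256) = 13; θ*₍13₎ = 11.76.
Upper: z₀ + z₂ = 1.575; 1 − a(z₀+z₂) = 1.0788; argument = 1.3900 → 1.39; α₂ = 0.9177; rank = 459; θ*₍459₎ = 14.88.

(11.76, 14.88)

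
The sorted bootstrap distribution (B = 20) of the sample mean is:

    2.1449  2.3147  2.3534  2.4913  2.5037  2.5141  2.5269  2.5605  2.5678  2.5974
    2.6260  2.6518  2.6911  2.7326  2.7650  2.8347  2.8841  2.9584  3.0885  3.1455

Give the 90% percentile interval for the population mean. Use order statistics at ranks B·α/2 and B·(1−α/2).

α = 0.10; lower rank = 20 × 0.050 = 1; upper rank = 20 × 0.950 = 19.
The 1st smallest replicate is 2.1449; the 19th is 3.0885.

(2.1449, 3.0885)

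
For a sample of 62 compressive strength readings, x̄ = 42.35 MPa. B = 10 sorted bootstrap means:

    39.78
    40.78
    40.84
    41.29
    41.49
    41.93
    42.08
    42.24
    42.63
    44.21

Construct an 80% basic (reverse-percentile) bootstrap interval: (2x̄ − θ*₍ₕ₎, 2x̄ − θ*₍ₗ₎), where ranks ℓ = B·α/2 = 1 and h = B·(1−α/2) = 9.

Percentile endpoints at ranks 1 and 9: θ*₍1₎ = 39.78, θ*₍9₎ = 42.63.
Basic interval reflects these around x̄:
  lower = 2 × 42.35 − 42.63 = 42.07
  upper = 2 × 42.35 − 39.78 = 44.92

(42.07, 44.92)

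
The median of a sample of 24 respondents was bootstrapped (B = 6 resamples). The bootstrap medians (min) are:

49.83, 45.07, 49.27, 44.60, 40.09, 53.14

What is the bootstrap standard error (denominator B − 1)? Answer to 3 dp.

Bootstrap SE is the standard deviation of the 6 replicate medians.
Mean of replicates: (49.83 + 45.07 + 49.27 + 44.60 + 40.09 + 53.14) / 6 = 282.0000 / 6 = 47.0000
Sum of squared deviations: (+2.8300)² + (−1.9300)² + (+2.2700)² + (−2.4000)² + (−6.9100)² + (+6.1400)² = 108.0944
Variance = 108.0944 / 5 = 21.6189
SE* = √21.6189

SE* = 4.650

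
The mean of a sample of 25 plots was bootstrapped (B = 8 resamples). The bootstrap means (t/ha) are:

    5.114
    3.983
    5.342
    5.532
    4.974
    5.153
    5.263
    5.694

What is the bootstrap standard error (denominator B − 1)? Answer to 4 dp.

Bootstrap SE is the standard deviation of the 8 replicate means.
Mean of replicates: (5.114 + 3.983 + 5.342 + 5.532 + 4.974 + 5.153 + 5.263 + 5.694) / 8 = 41.05500 / 8 = 5.13187
Sum of squared deviations: (−0.01788)² + (−1.14887)² + (+0.21012)² + (+0.40013)² + (−0.15787)² + (+0.02112)² + (+0.13112)² + (+0.56212)² = 1.88303
Variance = 1.88303 / 7 = 0.26900
SE* = √0.26900

SE* = 0.5187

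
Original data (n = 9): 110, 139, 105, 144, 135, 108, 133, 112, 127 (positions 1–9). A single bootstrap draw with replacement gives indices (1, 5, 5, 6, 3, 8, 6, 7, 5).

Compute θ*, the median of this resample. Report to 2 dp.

θ* = 112.00

Resample values: 110, 135, 135, 108, 105, 112, 108, 133, 135.
Sorted: 105, 108, 108, 110, 112, 133, 135, 135, 135
Median = middle value = 112.00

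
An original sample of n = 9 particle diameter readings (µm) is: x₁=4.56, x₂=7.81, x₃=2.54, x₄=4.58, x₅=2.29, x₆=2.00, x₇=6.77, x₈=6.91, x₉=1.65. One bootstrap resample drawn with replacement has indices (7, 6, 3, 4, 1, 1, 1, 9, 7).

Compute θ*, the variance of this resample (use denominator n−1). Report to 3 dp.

θ* = 3.480

Resample values: 6.77, 2.00, 2.54, 4.58, 4.56, 4.56, 4.56, 1.65, 6.77.
Mean = 4.2211; sum of squared deviations = 27.8371
s² = 27.8371 / 8 = 3.4796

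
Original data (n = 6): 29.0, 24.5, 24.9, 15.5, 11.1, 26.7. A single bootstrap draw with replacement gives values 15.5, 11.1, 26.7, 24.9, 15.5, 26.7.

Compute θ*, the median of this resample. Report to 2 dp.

θ* = 20.20

Sorted: 11.1, 15.5, 15.5, 24.9, 26.7, 26.7
Median = average of the two middle values = 20.20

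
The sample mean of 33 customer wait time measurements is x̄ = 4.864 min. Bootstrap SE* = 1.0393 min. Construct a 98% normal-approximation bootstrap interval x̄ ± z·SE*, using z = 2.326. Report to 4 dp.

(2.4466, 7.2814)

Margin = 2.326 × 1.0393 = 2.41741
Interval: 4.864 ± 2.41741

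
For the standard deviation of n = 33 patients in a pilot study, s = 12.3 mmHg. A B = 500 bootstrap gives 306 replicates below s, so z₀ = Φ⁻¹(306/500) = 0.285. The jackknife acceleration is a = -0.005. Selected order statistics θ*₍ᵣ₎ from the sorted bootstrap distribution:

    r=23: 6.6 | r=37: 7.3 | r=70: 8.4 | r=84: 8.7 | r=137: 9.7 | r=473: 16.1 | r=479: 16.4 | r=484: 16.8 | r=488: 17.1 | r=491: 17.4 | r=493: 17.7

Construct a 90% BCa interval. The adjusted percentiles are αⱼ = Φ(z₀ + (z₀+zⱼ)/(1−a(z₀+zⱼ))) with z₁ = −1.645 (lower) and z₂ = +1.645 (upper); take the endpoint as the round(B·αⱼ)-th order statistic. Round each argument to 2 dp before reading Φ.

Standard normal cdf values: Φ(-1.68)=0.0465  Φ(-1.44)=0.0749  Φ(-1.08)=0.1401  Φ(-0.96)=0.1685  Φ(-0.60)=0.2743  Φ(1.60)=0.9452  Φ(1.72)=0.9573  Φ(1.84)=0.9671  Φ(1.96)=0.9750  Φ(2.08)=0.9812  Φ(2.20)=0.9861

Lower: z₀ + z₁ = 0.285 + (-1.645) = -1.360; 1 − a(z₀+z₁) = 1 − (-0.005)(-1.360) = 0.9932; argument = 0.285 + (-1.360)/0.9932 = -1.0843 → -1.08.
α₁ = Φ(-1.08) = 0.1401; rank = round(500 × 0.1401) = 70; θ*₍70₎ = 8.4.
Upper: z₀ + z₂ = 1.930; 1 − a(z₀+z₂) = 1.0096; argument = 2.1966 → 2.20; α₂ = 0.9861; rank = 493; θ*₍493₎ = 17.7.

(8.4, 17.7)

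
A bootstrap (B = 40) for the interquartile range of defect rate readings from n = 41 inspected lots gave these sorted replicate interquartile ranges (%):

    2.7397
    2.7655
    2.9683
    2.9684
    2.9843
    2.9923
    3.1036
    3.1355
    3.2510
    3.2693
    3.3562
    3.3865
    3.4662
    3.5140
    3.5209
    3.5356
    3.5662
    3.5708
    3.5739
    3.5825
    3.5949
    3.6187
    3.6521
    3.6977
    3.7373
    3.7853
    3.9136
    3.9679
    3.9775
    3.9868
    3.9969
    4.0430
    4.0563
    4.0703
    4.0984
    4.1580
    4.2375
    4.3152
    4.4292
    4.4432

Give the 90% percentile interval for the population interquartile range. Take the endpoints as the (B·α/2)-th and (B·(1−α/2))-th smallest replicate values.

(2.7655, 4.3152)

α = 0.10; lower rank = 40 × 0.050 = 2; upper rank = 40 × 0.950 = 38.
The 2nd smallest replicate is 2.7655; the 38th is 4.3152.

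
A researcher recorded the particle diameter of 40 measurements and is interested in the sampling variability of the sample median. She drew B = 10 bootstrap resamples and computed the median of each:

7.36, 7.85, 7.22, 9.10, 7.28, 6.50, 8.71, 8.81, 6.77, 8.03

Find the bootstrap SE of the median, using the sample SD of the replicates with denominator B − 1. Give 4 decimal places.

Bootstrap SE is the standard deviation of the 10 replicate medians.
Mean of replicates: (7.36 + 7.85 + 7.22 + 9.10 + 7.28 + 6.50 + 8.71 + 8.81 + 6.77 + 8.03) / 10 = 77.63000 / 10 = 7.76300
Sum of squared deviations: (−0.40300)² + (+0.08700)² + (−0.54300)² + (+1.33700)² + (−0.48300)² + (−1.26300)² + (+0.94700)² + (+1.04700)² + (−0.99300)² + (+0.26700)² = 7.13121
Variance = 7.13121 / 9 = 0.79236
SE* = √0.79236

SE* = 0.8901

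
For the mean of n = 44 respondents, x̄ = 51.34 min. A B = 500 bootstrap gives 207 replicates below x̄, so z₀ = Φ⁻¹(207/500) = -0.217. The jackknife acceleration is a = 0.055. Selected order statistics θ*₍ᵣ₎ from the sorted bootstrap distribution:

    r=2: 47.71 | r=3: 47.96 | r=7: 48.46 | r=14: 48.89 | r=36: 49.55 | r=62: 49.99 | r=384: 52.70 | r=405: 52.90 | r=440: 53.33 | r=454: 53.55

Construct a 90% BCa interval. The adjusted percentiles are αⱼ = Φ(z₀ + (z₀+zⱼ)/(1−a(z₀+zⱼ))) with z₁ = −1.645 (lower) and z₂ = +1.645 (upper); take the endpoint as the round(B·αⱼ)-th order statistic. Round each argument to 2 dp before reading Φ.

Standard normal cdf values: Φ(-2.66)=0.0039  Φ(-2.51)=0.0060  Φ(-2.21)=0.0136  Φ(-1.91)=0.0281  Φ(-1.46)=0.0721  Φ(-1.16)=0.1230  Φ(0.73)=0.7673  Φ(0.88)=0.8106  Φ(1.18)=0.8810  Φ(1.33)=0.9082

Lower: z₀ + z₁ = -0.217 + (-1.645) = -1.862; 1 − a(z₀+z₁) = 1 − (0.055)(-1.862) = 1.1024; argument = -0.217 + (-1.862)/1.1024 = -1.9060 → -1.91.
α₁ = Φ(-1.91) = 0.0281; rank = round(500 × 0.0281) = 14; θ*₍14₎ = 48.89.
Upper: z₀ + z₂ = 1.428; 1 − a(z₀+z₂) = 0.9215; argument = 1.3327 → 1.33; α₂ = 0.9082; rank = 454; θ*₍454₎ = 53.55.

(48.89, 53.55)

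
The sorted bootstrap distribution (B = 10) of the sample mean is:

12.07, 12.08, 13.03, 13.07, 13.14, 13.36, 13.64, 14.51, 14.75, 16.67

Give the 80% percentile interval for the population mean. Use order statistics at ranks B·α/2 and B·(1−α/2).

α = 0.20; lower rank = 10 × 0.100 = 1; upper rank = 10 × 0.900 = 9.
The 1st smallest replicate is 12.07; the 9th is 14.75.

(12.07, 14.75)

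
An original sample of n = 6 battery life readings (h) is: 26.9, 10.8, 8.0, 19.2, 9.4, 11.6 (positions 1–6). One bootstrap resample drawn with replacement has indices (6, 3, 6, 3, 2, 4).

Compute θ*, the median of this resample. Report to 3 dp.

θ* = 11.200

Resample values: 11.6, 8.0, 11.6, 8.0, 10.8, 19.2.
Sorted: 8.0, 8.0, 10.8, 11.6, 11.6, 19.2
Median = average of the two middle values = 11.200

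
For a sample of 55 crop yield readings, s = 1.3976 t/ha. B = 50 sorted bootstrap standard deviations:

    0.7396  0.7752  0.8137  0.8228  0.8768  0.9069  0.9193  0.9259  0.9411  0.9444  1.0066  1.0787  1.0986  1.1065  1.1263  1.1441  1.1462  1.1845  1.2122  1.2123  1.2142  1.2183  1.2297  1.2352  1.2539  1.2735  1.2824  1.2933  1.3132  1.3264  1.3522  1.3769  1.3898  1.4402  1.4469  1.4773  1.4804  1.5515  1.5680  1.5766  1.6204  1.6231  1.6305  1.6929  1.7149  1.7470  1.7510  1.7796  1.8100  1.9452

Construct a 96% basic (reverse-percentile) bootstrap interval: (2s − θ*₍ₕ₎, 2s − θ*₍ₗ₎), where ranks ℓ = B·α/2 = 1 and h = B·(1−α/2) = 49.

Percentile endpoints at ranks 1 and 49: θ*₍1₎ = 0.7396, θ*₍49₎ = 1.8100.
Basic interval reflects these around s:
  lower = 2 × 1.3976 − 1.8100 = 0.9852
  upper = 2 × 1.3976 − 0.7396 = 2.0556

(0.9852, 2.0556)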